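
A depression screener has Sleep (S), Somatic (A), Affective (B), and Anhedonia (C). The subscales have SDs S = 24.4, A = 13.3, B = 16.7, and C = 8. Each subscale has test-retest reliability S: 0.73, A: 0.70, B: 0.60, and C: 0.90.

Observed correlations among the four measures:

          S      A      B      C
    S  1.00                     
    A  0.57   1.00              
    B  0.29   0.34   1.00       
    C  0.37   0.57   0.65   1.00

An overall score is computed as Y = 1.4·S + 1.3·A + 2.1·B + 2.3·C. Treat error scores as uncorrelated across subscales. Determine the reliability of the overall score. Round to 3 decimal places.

0.856

Var(Y) = 1.4²·24.4² + 1.3²·13.3² + 2.1²·16.7² + 2.3²·8² + 2·[1.82·24.4·13.3·0.57 + 2.94·24.4·16.7·0.29 + 3.22·24.4·8·0.37 + 2.73·13.3·16.7·0.34 + 2.99·13.3·8·0.57 + 4.83·16.7·8·0.65] = 3034.31 + 3447.15 = 6481.46.
With uncorrelated errors the cross-covariances are all true-score covariance, so they carry over unchanged; only the diagonal terms shrink to ρᵢσᵢ².
True-score variance = [1.4²·24.4²·0.73 + 1.3²·13.3²·0.70 + 2.1²·16.7²·0.60 + 2.3²·8²·0.90] + 3447.15 = 2103.75 + 3447.15 = 5550.89.
Reliability = 5550.89 / 6481.46 = 0.856.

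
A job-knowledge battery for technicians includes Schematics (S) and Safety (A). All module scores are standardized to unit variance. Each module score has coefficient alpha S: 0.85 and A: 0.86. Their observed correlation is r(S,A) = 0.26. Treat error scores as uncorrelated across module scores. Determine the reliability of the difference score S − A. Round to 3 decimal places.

Var(S−A) = 1 + 1 − 2·0.26 = 2 − 0.52 = 1.48.
Under uncorrelated errors the observed covariances equal the true-score covariances, so only the own-variance terms attenuate.
True-score variance = [0.85 + 0.86] − 0.52 = 1.71 − 0.52 = 1.19.
Reliability = 1.19 / 1.48 = 0.804.

0.804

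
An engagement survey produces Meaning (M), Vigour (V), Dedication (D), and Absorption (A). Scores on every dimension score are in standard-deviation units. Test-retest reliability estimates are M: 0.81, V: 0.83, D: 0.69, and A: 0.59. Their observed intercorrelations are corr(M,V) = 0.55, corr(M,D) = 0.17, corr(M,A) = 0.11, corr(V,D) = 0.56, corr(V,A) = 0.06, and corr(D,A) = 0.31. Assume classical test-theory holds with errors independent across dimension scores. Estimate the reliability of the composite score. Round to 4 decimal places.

0.8564

Var(M+V+D+A) = 4 + 2·[0.55 + 0.17 + 0.11 + 0.56 + 0.06 + 0.31] = 4 + 3.52 = 7.52.
Because errors are independent across components, Cov(Tᵢ,Tⱼ) = Cov(Xᵢ,Xⱼ); the off-diagonal part of the true-score variance is the same as above.
True-score variance = [0.81 + 0.83 + 0.69 + 0.59] + 3.52 = 2.92 + 3.52 = 6.44.
Reliability = 6.44 / 7.52 = 0.8564.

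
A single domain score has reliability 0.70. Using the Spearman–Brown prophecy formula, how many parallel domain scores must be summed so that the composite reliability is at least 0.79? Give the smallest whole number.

k ≥ ρ*(1−ρ₁)/(ρ₁(1−ρ*)) = 0.79·0.30 / (0.70·0.21) = 1.612.
Smallest integer k = 2.

2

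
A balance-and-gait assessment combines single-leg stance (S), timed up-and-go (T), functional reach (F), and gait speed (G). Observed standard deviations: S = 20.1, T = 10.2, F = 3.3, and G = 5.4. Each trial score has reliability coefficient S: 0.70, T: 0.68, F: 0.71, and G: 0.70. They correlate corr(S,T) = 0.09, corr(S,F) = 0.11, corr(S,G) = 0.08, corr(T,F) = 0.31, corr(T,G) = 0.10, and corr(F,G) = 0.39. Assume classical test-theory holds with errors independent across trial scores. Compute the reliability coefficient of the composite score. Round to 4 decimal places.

Var(S+T+F+G) = 20.1² + 10.2² + 3.3² + 5.4² + 2·[20.1·10.2·0.09 + 20.1·3.3·0.11 + 20.1·5.4·0.08 + 10.2·3.3·0.31 + 10.2·5.4·0.10 + 3.3·5.4·0.39] = 548.1 + 114.647 = 662.747.
With uncorrelated errors the cross-covariances are all true-score covariance, so they carry over unchanged; only the diagonal terms shrink to ρᵢσᵢ².
True-score variance = [20.1²·0.70 + 10.2²·0.68 + 3.3²·0.71 + 5.4²·0.70] + 114.647 = 381.698 + 114.647 = 496.346.
Reliability = 496.346 / 662.747 = 0.7489.

0.7489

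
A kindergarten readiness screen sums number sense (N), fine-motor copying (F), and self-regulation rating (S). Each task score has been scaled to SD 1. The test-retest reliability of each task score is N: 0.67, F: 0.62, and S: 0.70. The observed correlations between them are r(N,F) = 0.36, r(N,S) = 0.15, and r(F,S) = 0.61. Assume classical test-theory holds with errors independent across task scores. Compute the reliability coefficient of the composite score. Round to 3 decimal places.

Var(N+F+S) = 3 + 2·[0.36 + 0.15 + 0.61] = 3 + 2.24 = 5.24.
With uncorrelated errors the cross-covariances are all true-score covariance, so they carry over unchanged; only the diagonal terms shrink to ρᵢσᵢ².
True-score variance = [0.67 + 0.62 + 0.70] + 2.24 = 1.99 + 2.24 = 4.23.
Reliability = 4.23 / 5.24 = 0.807.

0.807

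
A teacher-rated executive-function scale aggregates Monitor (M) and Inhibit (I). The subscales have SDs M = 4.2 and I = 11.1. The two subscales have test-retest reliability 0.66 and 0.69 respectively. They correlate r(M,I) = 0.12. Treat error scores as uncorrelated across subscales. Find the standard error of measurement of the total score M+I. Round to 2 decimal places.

Var(total) = 140.85 + 11.1888 = 152.039.
True-score variance = 96.6573 + 11.1888 = 107.846, so reliability = 0.7093.
Error variance = 152.039 − 107.846 = 44.1927; SEM = √44.1927 = 6.65.

6.65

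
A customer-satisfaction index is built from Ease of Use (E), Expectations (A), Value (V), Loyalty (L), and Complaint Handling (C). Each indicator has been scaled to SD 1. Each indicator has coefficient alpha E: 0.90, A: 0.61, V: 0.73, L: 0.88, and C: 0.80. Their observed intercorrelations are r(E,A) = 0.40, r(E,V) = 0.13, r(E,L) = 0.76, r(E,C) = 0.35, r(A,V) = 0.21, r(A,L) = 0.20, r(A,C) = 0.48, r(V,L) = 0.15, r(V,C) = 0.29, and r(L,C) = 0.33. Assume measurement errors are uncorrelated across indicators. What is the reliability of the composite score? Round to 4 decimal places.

Var(E+A+V+L+C) = 5 + 2·[0.40 + 0.13 + 0.76 + 0.35 + 0.21 + 0.20 + 0.48 + 0.15 + 0.29 + 0.33] = 5 + 6.6 = 11.6.
Under uncorrelated errors the observed covariances equal the true-score covariances, so only the own-variance terms attenuate.
True-score variance = [0.90 + 0.61 + 0.73 + 0.88 + 0.80] + 6.6 = 3.92 + 6.6 = 10.52.
Reliability = 10.52 / 11.6 = 0.9069.

0.9069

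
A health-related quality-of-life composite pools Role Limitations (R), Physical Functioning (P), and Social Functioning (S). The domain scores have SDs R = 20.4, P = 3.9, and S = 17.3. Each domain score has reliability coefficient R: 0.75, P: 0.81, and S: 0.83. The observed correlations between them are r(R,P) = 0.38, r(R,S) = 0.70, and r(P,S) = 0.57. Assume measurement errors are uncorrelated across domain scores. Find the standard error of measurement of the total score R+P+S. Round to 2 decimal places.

12.56

Var(total) = 730.66 + 631.469 = 1362.13.
True-score variance = 572.851 + 631.469 = 1204.32, so reliability = 0.8841.
Error variance = 1362.13 − 1204.32 = 157.809; SEM = √157.809 = 12.56.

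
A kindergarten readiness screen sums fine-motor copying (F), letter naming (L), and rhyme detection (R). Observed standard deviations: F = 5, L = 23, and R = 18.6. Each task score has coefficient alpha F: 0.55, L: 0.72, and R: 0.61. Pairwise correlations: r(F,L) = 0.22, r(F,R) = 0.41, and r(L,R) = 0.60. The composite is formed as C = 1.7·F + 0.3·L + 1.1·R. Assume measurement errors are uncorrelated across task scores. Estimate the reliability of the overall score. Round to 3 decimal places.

0.761

Var(C) = 1.7²·5² + 0.3²·23² + 1.1²·18.6² + 2·[0.51·5·23·0.22 + 1.87·5·18.6·0.41 + 0.33·23·18.6·0.60] = 538.472 + 337.821 = 876.293.
Because errors are independent across components, Cov(Tᵢ,Tⱼ) = Cov(Xᵢ,Xⱼ); the off-diagonal part of the true-score variance is the same as above.
True-score variance = [1.7²·5²·0.55 + 0.3²·23²·0.72 + 1.1²·18.6²·0.61] + 337.821 = 329.37 + 337.821 = 667.191.
Reliability = 667.191 / 876.293 = 0.761.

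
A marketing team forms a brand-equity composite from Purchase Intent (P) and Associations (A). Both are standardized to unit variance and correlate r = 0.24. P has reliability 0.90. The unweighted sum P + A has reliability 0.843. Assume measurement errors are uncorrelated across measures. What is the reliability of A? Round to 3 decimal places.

0.711

Var(P+A) = 2 + 2·0.24 = 2.480.
True-score variance = ρ_P + ρ_A + 2·0.24, so 0.843 = (0.90 + ρ_A + 0.48) / 2.480.
ρ_A = 0.843·2.480 − 0.90 − 0.48 = 0.711.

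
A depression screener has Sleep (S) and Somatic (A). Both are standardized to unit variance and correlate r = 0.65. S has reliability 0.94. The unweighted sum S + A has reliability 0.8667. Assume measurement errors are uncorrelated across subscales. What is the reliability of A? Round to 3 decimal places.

0.620

Var(S+A) = 2 + 2·0.65 = 3.300.
True-score variance = ρ_S + ρ_A + 2·0.65, so 0.8667 = (0.94 + ρ_A + 1.30) / 3.300.
ρ_A = 0.8667·3.300 − 0.94 − 1.30 = 0.620.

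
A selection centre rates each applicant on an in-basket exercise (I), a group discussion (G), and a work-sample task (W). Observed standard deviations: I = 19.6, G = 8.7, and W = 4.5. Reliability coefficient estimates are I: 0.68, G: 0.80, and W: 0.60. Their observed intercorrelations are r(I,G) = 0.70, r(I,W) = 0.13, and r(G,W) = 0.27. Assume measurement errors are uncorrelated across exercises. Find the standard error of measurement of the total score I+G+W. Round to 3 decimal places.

Var(total) = 480.1 + 282.801 = 762.901.
True-score variance = 333.931 + 282.801 = 616.732, so reliability = 0.8084.
Error variance = 762.901 − 616.732 = 146.169; SEM = √146.169 = 12.090.

12.090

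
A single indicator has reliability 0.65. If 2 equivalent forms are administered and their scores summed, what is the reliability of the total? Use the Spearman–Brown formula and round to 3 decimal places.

ρ_k = kρ / (1 + (k−1)ρ) = 2·0.65 / (1 + 1·0.65) = 1.300 / 1.650 = 0.788.

0.788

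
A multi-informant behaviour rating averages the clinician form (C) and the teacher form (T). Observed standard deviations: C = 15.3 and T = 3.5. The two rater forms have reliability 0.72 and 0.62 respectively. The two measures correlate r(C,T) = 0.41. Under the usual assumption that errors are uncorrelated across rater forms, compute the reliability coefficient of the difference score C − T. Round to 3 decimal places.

Var(C−T) = 15.3² + 3.5² − 2·15.3·3.5·0.41 = 246.34 − 43.911 = 202.429.
With uncorrelated errors the cross-covariances are all true-score covariance, so they carry over unchanged; only the diagonal terms shrink to ρᵢσᵢ².
True-score variance = [15.3²·0.72 + 3.5²·0.62] − 43.911 = 176.14 − 43.911 = 132.229.
Reliability = 132.229 / 202.429 = 0.653.

0.653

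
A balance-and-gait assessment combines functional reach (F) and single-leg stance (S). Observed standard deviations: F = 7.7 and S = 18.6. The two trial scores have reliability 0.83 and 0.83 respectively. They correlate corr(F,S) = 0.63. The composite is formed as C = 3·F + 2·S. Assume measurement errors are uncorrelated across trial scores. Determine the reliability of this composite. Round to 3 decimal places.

Var(C) = 3²·7.7² + 2²·18.6² + 2·[6·7.7·18.6·0.63] = 1917.45 + 1082.74 = 3000.19.
Under uncorrelated errors the observed covariances equal the true-score covariances, so only the own-variance terms attenuate.
True-score variance = [3²·7.7²·0.83 + 2²·18.6²·0.83] + 1082.74 = 1591.48 + 1082.74 = 2674.23.
Reliability = 2674.23 / 3000.19 = 0.891.

0.891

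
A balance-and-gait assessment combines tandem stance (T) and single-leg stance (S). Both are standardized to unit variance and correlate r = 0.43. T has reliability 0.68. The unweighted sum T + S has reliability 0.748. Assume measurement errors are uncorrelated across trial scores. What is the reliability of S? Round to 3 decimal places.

0.599

Var(T+S) = 2 + 2·0.43 = 2.860.
True-score variance = ρ_T + ρ_S + 2·0.43, so 0.748 = (0.68 + ρ_S + 0.86) / 2.860.
ρ_S = 0.748·2.860 − 0.68 − 0.86 = 0.599.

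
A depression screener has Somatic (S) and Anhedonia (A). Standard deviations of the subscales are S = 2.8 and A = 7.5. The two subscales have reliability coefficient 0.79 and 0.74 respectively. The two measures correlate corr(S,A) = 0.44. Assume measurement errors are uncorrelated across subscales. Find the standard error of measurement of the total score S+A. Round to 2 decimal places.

4.03

Var(total) = 64.09 + 18.48 = 82.57.
True-score variance = 47.8186 + 18.48 = 66.2986, so reliability = 0.8029.
Error variance = 82.57 − 66.2986 = 16.2714; SEM = √16.2714 = 4.03.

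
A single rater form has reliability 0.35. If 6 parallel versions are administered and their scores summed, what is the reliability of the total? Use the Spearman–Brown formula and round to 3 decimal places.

ρ_k = kρ / (1 + (k−1)ρ) = 6·0.35 / (1 + 5·0.35) = 2.100 / 2.750 = 0.764.

0.764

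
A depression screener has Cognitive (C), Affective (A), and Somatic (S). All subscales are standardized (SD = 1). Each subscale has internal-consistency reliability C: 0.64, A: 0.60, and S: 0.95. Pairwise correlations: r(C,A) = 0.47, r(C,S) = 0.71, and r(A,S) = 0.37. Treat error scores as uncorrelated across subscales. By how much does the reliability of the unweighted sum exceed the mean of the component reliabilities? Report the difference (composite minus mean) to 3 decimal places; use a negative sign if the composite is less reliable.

0.137

Var(sum) = 3 + 3.1 = 6.1; true-score variance = 2.19 + 3.1 = 5.29; composite reliability = 0.8672.
Mean component reliability = 0.7300.
Difference = 0.8672 − 0.7300 = 0.137.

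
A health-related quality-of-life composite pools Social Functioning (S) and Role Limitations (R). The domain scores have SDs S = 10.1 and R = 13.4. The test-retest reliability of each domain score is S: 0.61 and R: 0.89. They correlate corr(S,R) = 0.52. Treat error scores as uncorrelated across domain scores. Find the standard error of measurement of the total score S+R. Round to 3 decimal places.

Var(total) = 281.57 + 140.754 = 422.324.
True-score variance = 222.035 + 140.754 = 362.788, so reliability = 0.8590.
Error variance = 422.324 − 362.788 = 59.5355; SEM = √59.5355 = 7.716.

7.716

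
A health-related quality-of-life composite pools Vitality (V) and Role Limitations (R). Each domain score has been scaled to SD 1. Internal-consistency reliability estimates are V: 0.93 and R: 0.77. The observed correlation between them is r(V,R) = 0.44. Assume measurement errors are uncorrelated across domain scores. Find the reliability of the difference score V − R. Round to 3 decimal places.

0.732

Var(V−R) = 1 + 1 − 2·0.44 = 2 − 0.88 = 1.12.
With uncorrelated errors the cross-covariances are all true-score covariance, so they carry over unchanged; only the diagonal terms shrink to ρᵢσᵢ².
True-score variance = [0.93 + 0.77] − 0.88 = 1.7 − 0.88 = 0.82.
Reliability = 0.82 / 1.12 = 0.732.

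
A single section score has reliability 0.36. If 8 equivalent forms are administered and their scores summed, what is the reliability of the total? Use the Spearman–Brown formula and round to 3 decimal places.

0.818

ρ_k = kρ / (1 + (k−1)ρ) = 8·0.36 / (1 + 7·0.36) = 2.880 / 3.520 = 0.818.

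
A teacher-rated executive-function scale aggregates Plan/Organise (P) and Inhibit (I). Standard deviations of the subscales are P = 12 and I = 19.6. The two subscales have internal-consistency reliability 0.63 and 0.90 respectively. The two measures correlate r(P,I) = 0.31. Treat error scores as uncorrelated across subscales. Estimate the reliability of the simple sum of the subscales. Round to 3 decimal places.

Var(P+I) = 12² + 19.6² + 2·[12·19.6·0.31] = 528.16 + 145.824 = 673.984.
Because errors are independent across components, Cov(Tᵢ,Tⱼ) = Cov(Xᵢ,Xⱼ); the off-diagonal part of the true-score variance is the same as above.
True-score variance = [12²·0.63 + 19.6²·0.90] + 145.824 = 436.464 + 145.824 = 582.288.
Reliability = 582.288 / 673.984 = 0.864.

0.864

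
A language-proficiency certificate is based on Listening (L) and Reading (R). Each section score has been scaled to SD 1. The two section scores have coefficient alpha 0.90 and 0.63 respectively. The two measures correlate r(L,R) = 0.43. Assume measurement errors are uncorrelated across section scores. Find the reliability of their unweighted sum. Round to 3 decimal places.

Var(L+R) = 2 + 2·[0.43] = 2 + 0.86 = 2.86.
Because errors are independent across components, Cov(Tᵢ,Tⱼ) = Cov(Xᵢ,Xⱼ); the off-diagonal part of the true-score variance is the same as above.
True-score variance = [0.90 + 0.63] + 0.86 = 1.53 + 0.86 = 2.39.
Reliability = 2.39 / 2.86 = 0.836.

0.836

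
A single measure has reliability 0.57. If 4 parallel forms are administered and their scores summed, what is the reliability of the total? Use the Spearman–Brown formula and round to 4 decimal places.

0.8413

ρ_k = kρ / (1 + (k−1)ρ) = 4·0.57 / (1 + 3·0.57) = 2.280 / 2.710 = 0.8413.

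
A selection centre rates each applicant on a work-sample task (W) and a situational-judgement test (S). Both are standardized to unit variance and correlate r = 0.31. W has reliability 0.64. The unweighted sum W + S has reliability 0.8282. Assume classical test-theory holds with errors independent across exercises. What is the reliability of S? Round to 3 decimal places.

0.910

Var(W+S) = 2 + 2·0.31 = 2.620.
True-score variance = ρ_W + ρ_S + 2·0.31, so 0.8282 = (0.64 + ρ_S + 0.62) / 2.620.
ρ_S = 0.8282·2.620 − 0.64 − 0.62 = 0.910.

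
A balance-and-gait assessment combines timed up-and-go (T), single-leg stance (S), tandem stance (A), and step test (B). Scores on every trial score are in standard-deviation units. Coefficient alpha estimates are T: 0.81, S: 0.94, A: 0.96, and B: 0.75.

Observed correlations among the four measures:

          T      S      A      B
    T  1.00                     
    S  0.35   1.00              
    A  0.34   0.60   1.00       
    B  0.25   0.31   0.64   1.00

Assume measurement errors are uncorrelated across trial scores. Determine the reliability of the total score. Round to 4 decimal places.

0.9399

Var(T+S+A+B) = 4 + 2·[0.35 + 0.34 + 0.25 + 0.60 + 0.31 + 0.64] = 4 + 4.98 = 8.98.
Because errors are independent across components, Cov(Tᵢ,Tⱼ) = Cov(Xᵢ,Xⱼ); the off-diagonal part of the true-score variance is the same as above.
True-score variance = [0.81 + 0.94 + 0.96 + 0.75] + 4.98 = 3.46 + 4.98 = 8.44.
Reliability = 8.44 / 8.98 = 0.9399.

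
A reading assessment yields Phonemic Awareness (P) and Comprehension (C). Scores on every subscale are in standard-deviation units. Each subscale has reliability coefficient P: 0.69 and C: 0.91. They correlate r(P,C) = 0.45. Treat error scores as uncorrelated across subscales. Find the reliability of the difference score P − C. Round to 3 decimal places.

0.636

Var(P−C) = 1 + 1 − 2·0.45 = 2 − 0.9 = 1.1.
Under uncorrelated errors the observed covariances equal the true-score covariances, so only the own-variance terms attenuate.
True-score variance = [0.69 + 0.91] − 0.9 = 1.6 − 0.9 = 0.7.
Reliability = 0.7 / 1.1 = 0.636.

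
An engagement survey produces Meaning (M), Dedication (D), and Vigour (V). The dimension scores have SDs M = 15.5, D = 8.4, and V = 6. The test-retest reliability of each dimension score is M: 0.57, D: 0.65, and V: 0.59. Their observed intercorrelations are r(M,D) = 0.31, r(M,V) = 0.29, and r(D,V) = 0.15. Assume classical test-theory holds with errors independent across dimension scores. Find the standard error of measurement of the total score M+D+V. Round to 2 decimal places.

11.95

Var(total) = 346.81 + 149.784 = 496.594.
True-score variance = 204.047 + 149.784 = 353.831, so reliability = 0.7125.
Error variance = 496.594 − 353.831 = 142.763; SEM = √142.763 = 11.95.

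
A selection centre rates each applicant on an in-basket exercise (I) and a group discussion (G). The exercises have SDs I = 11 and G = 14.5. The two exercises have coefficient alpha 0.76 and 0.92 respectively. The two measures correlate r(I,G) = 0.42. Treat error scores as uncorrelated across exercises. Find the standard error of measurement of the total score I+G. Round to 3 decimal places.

6.772

Var(total) = 331.25 + 133.98 = 465.23.
True-score variance = 285.39 + 133.98 = 419.37, so reliability = 0.9014.
Error variance = 465.23 − 419.37 = 45.86; SEM = √45.86 = 6.772.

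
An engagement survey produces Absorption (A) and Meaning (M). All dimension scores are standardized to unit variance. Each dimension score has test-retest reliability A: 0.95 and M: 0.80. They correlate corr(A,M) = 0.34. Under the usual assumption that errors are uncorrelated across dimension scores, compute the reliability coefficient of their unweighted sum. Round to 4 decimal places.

0.9067

Var(A+M) = 2 + 2·[0.34] = 2 + 0.68 = 2.68.
Under uncorrelated errors the observed covariances equal the true-score covariances, so only the own-variance terms attenuate.
True-score variance = [0.95 + 0.80] + 0.68 = 1.75 + 0.68 = 2.43.
Reliability = 2.43 / 2.68 = 0.9067.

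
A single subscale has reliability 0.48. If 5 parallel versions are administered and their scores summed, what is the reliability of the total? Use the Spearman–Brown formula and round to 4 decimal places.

ρ_k = kρ / (1 + (k−1)ρ) = 5·0.48 / (1 + 4·0.48) = 2.400 / 2.920 = 0.8219.

0.8219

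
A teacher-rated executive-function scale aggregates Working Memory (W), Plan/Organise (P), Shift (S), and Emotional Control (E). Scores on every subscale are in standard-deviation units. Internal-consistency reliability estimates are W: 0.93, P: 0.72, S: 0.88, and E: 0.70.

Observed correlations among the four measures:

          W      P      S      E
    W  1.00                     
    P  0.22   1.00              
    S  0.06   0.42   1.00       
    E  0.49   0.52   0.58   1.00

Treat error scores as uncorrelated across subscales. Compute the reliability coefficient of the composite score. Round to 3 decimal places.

0.910

Var(W+P+S+E) = 4 + 2·[0.22 + 0.06 + 0.49 + 0.42 + 0.52 + 0.58] = 4 + 4.58 = 8.58.
Under uncorrelated errors the observed covariances equal the true-score covariances, so only the own-variance terms attenuate.
True-score variance = [0.93 + 0.72 + 0.88 + 0.70] + 4.58 = 3.23 + 4.58 = 7.81.
Reliability = 7.81 / 8.58 = 0.910.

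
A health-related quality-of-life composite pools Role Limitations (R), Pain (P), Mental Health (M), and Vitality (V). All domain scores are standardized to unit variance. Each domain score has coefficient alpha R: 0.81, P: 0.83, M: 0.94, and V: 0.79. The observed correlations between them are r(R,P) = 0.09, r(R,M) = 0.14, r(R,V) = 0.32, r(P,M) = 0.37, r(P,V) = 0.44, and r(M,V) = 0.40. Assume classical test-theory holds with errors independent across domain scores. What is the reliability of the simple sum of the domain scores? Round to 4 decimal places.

Var(R+P+M+V) = 4 + 2·[0.09 + 0.14 + 0.32 + 0.37 + 0.44 + 0.40] = 4 + 3.52 = 7.52.
With uncorrelated errors the cross-covariances are all true-score covariance, so they carry over unchanged; only the diagonal terms shrink to ρᵢσᵢ².
True-score variance = [0.81 + 0.83 + 0.94 + 0.79] + 3.52 = 3.37 + 3.52 = 6.89.
Reliability = 6.89 / 7.52 = 0.9162.

0.9162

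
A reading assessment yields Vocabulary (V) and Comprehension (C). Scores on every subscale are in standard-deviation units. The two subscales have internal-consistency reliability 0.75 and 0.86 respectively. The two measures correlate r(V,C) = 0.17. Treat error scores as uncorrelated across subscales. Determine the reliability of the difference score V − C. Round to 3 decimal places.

Var(V−C) = 1 + 1 − 2·0.17 = 2 − 0.34 = 1.66.
With uncorrelated errors the cross-covariances are all true-score covariance, so they carry over unchanged; only the diagonal terms shrink to ρᵢσᵢ².
True-score variance = [0.75 + 0.86] − 0.34 = 1.61 − 0.34 = 1.27.
Reliability = 1.27 / 1.66 = 0.765.

0.765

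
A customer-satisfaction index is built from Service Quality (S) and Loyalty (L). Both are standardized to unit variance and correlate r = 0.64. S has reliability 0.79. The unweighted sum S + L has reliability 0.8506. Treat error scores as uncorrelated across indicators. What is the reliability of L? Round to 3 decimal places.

0.720

Var(S+L) = 2 + 2·0.64 = 3.280.
True-score variance = ρ_S + ρ_L + 2·0.64, so 0.8506 = (0.79 + ρ_L + 1.28) / 3.280.
ρ_L = 0.8506·3.280 − 0.79 − 1.28 = 0.720.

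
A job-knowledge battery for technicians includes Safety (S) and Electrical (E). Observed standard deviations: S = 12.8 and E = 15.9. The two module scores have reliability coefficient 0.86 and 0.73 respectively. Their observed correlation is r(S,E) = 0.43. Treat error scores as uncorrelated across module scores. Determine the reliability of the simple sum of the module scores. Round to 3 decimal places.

0.846

Var(S+E) = 12.8² + 15.9² + 2·[12.8·15.9·0.43] = 416.65 + 175.027 = 591.677.
With uncorrelated errors the cross-covariances are all true-score covariance, so they carry over unchanged; only the diagonal terms shrink to ρᵢσᵢ².
True-score variance = [12.8²·0.86 + 15.9²·0.73] + 175.027 = 325.454 + 175.027 = 500.481.
Reliability = 500.481 / 591.677 = 0.846.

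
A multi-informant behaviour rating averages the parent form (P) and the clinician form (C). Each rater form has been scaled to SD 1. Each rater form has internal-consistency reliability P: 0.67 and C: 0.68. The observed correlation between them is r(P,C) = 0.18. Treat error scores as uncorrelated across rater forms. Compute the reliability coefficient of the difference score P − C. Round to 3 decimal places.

Var(P−C) = 1 + 1 − 2·0.18 = 2 − 0.36 = 1.64.
Because errors are independent across components, Cov(Tᵢ,Tⱼ) = Cov(Xᵢ,Xⱼ); the off-diagonal part of the true-score variance is the same as above.
True-score variance = [0.67 + 0.68] − 0.36 = 1.35 − 0.36 = 0.99.
Reliability = 0.99 / 1.64 = 0.604.

0.604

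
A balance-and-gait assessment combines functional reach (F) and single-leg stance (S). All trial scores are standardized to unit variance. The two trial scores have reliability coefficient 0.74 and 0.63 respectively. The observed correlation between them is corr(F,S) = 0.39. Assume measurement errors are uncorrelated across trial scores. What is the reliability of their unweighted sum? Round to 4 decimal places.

Var(F+S) = 2 + 2·[0.39] = 2 + 0.78 = 2.78.
Because errors are independent across components, Cov(Tᵢ,Tⱼ) = Cov(Xᵢ,Xⱼ); the off-diagonal part of the true-score variance is the same as above.
True-score variance = [0.74 + 0.63] + 0.78 = 1.37 + 0.78 = 2.15.
Reliability = 2.15 / 2.78 = 0.7734.

0.7734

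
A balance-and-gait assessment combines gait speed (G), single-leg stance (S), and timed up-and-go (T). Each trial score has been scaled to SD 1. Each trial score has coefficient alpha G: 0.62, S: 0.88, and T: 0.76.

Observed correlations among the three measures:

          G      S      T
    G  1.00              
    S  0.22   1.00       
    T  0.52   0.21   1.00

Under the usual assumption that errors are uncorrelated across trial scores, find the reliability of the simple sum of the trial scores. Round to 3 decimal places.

0.849

Var(G+S+T) = 3 + 2·[0.22 + 0.52 + 0.21] = 3 + 1.9 = 4.9.
Under uncorrelated errors the observed covariances equal the true-score covariances, so only the own-variance terms attenuate.
True-score variance = [0.62 + 0.88 + 0.76] + 1.9 = 2.26 + 1.9 = 4.16.
Reliability = 4.16 / 4.9 = 0.849.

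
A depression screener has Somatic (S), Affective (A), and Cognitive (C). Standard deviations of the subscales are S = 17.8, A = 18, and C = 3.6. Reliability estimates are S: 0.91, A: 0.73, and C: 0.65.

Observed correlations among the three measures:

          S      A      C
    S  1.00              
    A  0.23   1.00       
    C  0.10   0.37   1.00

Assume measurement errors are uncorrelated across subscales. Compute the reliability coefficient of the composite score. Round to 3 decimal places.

0.860

Var(S+A+C) = 17.8² + 18² + 3.6² + 2·[17.8·18·0.23 + 17.8·3.6·0.10 + 18·3.6·0.37] = 653.8 + 208.152 = 861.952.
Because errors are independent across components, Cov(Tᵢ,Tⱼ) = Cov(Xᵢ,Xⱼ); the off-diagonal part of the true-score variance is the same as above.
True-score variance = [17.8²·0.91 + 18²·0.73 + 3.6²·0.65] + 208.152 = 533.268 + 208.152 = 741.42.
Reliability = 741.42 / 861.952 = 0.860.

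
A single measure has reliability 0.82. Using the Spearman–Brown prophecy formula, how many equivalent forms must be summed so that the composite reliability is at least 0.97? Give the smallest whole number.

8

k ≥ ρ*(1−ρ₁)/(ρ₁(1−ρ*)) = 0.97·0.18 / (0.82·0.03) = 7.098.
Smallest integer k = 8.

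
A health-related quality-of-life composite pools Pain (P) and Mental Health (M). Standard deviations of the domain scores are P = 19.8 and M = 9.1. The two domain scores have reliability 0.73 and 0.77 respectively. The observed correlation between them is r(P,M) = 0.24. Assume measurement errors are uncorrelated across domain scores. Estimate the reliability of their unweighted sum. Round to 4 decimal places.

0.7775

Var(P+M) = 19.8² + 9.1² + 2·[19.8·9.1·0.24] = 474.85 + 86.4864 = 561.336.
Under uncorrelated errors the observed covariances equal the true-score covariances, so only the own-variance terms attenuate.
True-score variance = [19.8²·0.73 + 9.1²·0.77] + 86.4864 = 349.953 + 86.4864 = 436.439.
Reliability = 436.439 / 561.336 = 0.7775.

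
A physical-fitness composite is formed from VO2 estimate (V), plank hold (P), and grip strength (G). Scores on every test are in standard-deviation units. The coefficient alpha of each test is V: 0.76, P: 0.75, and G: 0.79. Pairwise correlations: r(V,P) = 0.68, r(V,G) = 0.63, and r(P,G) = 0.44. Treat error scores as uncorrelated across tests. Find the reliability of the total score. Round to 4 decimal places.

0.8923

Var(V+P+G) = 3 + 2·[0.68 + 0.63 + 0.44] = 3 + 3.5 = 6.5.
Because errors are independent across components, Cov(Tᵢ,Tⱼ) = Cov(Xᵢ,Xⱼ); the off-diagonal part of the true-score variance is the same as above.
True-score variance = [0.76 + 0.75 + 0.79] + 3.5 = 2.3 + 3.5 = 5.8.
Reliability = 5.8 / 6.5 = 0.8923.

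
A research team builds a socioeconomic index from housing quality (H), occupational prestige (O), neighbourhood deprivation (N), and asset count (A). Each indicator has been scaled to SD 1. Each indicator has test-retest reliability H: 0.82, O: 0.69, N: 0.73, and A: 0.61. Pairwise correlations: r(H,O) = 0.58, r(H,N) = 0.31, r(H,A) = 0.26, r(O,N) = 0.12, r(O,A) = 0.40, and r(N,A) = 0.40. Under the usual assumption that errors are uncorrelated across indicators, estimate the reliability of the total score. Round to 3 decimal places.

Var(H+O+N+A) = 4 + 2·[0.58 + 0.31 + 0.26 + 0.12 + 0.40 + 0.40] = 4 + 4.14 = 8.14.
With uncorrelated errors the cross-covariances are all true-score covariance, so they carry over unchanged; only the diagonal terms shrink to ρᵢσᵢ².
True-score variance = [0.82 + 0.69 + 0.73 + 0.61] + 4.14 = 2.85 + 4.14 = 6.99.
Reliability = 6.99 / 8.14 = 0.859.

0.859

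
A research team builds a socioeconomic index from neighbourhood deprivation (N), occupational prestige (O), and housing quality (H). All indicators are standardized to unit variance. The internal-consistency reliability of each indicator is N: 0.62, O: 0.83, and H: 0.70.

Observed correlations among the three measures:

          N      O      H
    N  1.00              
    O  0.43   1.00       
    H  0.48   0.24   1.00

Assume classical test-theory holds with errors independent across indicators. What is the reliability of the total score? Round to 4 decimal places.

Var(N+O+H) = 3 + 2·[0.43 + 0.48 + 0.24] = 3 + 2.3 = 5.3.
Because errors are independent across components, Cov(Tᵢ,Tⱼ) = Cov(Xᵢ,Xⱼ); the off-diagonal part of the true-score variance is the same as above.
True-score variance = [0.62 + 0.83 + 0.70] + 2.3 = 2.15 + 2.3 = 4.45.
Reliability = 4.45 / 5.3 = 0.8396.

0.8396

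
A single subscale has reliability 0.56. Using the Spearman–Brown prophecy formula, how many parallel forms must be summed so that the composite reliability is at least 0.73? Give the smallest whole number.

3

k ≥ ρ*(1−ρ₁)/(ρ₁(1−ρ*)) = 0.73·0.44 / (0.56·0.27) = 2.124.
Smallest integer k = 3.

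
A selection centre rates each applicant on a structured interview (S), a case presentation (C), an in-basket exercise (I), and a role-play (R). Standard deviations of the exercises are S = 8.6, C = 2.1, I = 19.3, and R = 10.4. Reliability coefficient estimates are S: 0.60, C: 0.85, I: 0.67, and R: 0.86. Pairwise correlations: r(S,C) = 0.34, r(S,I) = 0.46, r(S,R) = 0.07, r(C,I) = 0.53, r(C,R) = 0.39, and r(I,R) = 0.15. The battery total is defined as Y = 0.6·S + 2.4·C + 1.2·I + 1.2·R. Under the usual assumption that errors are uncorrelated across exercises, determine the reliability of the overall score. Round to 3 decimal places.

Var(Y) = 0.6²·8.6² + 2.4²·2.1² + 1.2²·19.3² + 1.2²·10.4² + 2·[1.44·8.6·2.1·0.34 + 0.72·8.6·19.3·0.46 + 0.72·8.6·10.4·0.07 + 2.88·2.1·19.3·0.53 + 2.88·2.1·10.4·0.39 + 1.44·19.3·10.4·0.15] = 744.163 + 396.147 = 1140.31.
With uncorrelated errors the cross-covariances are all true-score covariance, so they carry over unchanged; only the diagonal terms shrink to ρᵢσᵢ².
True-score variance = [0.6²·8.6²·0.60 + 2.4²·2.1²·0.85 + 1.2²·19.3²·0.67 + 1.2²·10.4²·0.86] + 396.147 = 530.89 + 396.147 = 927.038.
Reliability = 927.038 / 1140.31 = 0.813.

0.813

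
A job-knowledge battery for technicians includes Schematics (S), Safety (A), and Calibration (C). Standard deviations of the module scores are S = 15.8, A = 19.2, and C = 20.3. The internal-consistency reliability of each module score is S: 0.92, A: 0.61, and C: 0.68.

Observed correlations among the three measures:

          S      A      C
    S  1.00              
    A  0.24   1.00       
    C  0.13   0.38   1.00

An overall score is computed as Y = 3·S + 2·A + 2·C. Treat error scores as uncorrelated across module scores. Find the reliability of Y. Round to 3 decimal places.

0.838

Var(Y) = 3²·15.8² + 2²·19.2² + 2²·20.3² + 2·[6·15.8·19.2·0.24 + 6·15.8·20.3·0.13 + 4·19.2·20.3·0.38] = 5369.68 + 2558.9 = 7928.58.
Under uncorrelated errors the observed covariances equal the true-score covariances, so only the own-variance terms attenuate.
True-score variance = [3²·15.8²·0.92 + 2²·19.2²·0.61 + 2²·20.3²·0.68] + 2558.9 = 4087.39 + 2558.9 = 6646.29.
Reliability = 6646.29 / 7928.58 = 0.838.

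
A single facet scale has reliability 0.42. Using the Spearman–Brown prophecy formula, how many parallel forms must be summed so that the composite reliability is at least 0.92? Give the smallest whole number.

k ≥ ρ*(1−ρ₁)/(ρ₁(1−ρ*)) = 0.92·0.58 / (0.42·0.08) = 15.881.
Smallest integer k = 16.

16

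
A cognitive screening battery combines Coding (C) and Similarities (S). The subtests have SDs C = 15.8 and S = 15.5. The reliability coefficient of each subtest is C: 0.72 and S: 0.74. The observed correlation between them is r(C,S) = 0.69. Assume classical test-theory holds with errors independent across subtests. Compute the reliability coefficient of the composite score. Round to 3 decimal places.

0.840

Var(C+S) = 15.8² + 15.5² + 2·[15.8·15.5·0.69] = 489.89 + 337.962 = 827.852.
Under uncorrelated errors the observed covariances equal the true-score covariances, so only the own-variance terms attenuate.
True-score variance = [15.8²·0.72 + 15.5²·0.74] + 337.962 = 357.526 + 337.962 = 695.488.
Reliability = 695.488 / 827.852 = 0.840.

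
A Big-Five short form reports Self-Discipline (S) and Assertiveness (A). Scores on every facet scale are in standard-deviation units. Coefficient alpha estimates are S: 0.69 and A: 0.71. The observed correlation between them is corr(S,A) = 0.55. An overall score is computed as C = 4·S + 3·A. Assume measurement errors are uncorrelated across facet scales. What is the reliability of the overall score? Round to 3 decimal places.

0.802

Var(C) = 4² + 3² + 2·[12·0.55] = 25 + 13.2 = 38.2.
Under uncorrelated errors the observed covariances equal the true-score covariances, so only the own-variance terms attenuate.
True-score variance = [4²·0.69 + 3²·0.71] + 13.2 = 17.43 + 13.2 = 30.63.
Reliability = 30.63 / 38.2 = 0.802.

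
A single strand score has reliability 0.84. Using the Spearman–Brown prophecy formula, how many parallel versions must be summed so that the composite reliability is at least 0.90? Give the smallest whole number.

2

k ≥ ρ*(1−ρ₁)/(ρ₁(1−ρ*)) = 0.90·0.16 / (0.84·0.10) = 1.714.
Smallest integer k = 2.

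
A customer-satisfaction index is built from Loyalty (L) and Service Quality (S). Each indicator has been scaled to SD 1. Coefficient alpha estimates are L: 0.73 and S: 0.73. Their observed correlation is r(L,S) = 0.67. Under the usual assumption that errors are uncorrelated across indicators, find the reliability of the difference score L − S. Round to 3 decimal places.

0.182

Var(L−S) = 1 + 1 − 2·0.67 = 2 − 1.34 = 0.66.
Under uncorrelated errors the observed covariances equal the true-score covariances, so only the own-variance terms attenuate.
True-score variance = [0.73 + 0.73] − 1.34 = 1.46 − 1.34 = 0.12.
Reliability = 0.12 / 0.66 = 0.182.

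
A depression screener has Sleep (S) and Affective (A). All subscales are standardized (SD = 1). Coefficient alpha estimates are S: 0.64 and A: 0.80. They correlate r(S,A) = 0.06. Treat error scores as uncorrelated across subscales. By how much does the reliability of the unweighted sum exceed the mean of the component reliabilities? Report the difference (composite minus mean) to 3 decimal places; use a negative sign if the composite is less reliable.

Var(sum) = 2 + 0.12 = 2.12; true-score variance = 1.44 + 0.12 = 1.56; composite reliability = 0.7358.
Mean component reliability = 0.7200.
Difference = 0.7358 − 0.7200 = 0.016.

0.016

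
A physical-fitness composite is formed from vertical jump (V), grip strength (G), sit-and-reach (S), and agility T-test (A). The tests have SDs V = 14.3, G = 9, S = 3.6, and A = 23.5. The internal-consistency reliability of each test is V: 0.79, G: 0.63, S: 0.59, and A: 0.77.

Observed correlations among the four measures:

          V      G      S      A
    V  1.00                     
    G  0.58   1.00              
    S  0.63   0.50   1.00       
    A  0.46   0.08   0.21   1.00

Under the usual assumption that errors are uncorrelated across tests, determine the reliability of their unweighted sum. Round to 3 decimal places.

0.861

Var(V+G+S+A) = 14.3² + 9² + 3.6² + 23.5² + 2·[14.3·9·0.58 + 14.3·3.6·0.63 + 14.3·23.5·0.46 + 9·3.6·0.50 + 9·23.5·0.08 + 3.6·23.5·0.21] = 850.7 + 625.095 = 1475.79.
Because errors are independent across components, Cov(Tᵢ,Tⱼ) = Cov(Xᵢ,Xⱼ); the off-diagonal part of the true-score variance is the same as above.
True-score variance = [14.3²·0.79 + 9²·0.63 + 3.6²·0.59 + 23.5²·0.77] + 625.095 = 645.456 + 625.095 = 1270.55.
Reliability = 1270.55 / 1475.79 = 0.861.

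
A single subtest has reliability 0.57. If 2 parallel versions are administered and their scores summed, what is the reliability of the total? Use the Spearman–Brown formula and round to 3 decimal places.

ρ_k = kρ / (1 + (k−1)ρ) = 2·0.57 / (1 + 1·0.57) = 1.140 / 1.570 = 0.726.

0.726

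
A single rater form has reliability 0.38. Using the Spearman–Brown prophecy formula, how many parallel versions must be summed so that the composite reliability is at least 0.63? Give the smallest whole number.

3

k ≥ ρ*(1−ρ₁)/(ρ₁(1−ρ*)) = 0.63·0.62 / (0.38·0.37) = 2.778.
Smallest integer k = 3.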